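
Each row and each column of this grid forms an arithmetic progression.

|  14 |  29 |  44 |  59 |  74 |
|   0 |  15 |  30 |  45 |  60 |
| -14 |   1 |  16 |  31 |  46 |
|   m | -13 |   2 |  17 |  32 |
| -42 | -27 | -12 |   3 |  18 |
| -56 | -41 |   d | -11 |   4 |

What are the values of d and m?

Along each row the entries change by 15 per step; down each column they change by -14.
Row 6: from -56 at column 1, stepping by 15 to column 3 gives -26.
Row 4: from -13 at column 2, stepping by 15 to column 1 gives -28.

d = -26, m = -28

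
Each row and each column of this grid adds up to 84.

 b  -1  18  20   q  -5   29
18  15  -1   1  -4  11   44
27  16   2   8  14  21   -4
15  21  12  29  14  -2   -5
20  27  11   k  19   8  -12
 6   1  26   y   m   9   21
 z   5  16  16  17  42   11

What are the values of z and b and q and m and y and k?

Row 5 has 20 + 27 + 11 + 19 + 8 − 12 = 73; the blank must be 84 − 73 = 11.
Row 7 has 5 + 16 + 16 + 17 + 42 + 11 = 107; the blank must be 84 − 107 = -23.
Column 1 has 18 + 27 + 15 + 20 + 6 − 23 = 63; the blank must be 84 − 63 = 21.
Row 1 has 21 − 1 + 18 + 20 − 5 + 29 = 82; the blank must be 84 − 82 = 2.
Column 5 has 2 − 4 + 14 + 14 + 19 + 17 = 62; the blank must be 84 − 62 = 22.
Row 6 has 6 + 1 + 26 + 22 + 9 + 21 = 85; the blank must be 84 − 85 = -1.

z = -23, b = 21, q = 2, m = 22, y = -1, k = 11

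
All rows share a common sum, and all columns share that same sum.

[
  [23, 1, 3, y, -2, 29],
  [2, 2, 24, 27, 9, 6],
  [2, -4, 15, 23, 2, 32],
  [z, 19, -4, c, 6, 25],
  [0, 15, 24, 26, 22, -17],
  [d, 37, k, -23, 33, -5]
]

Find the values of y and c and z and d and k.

Rows 2 and 3 both sum to 70, so that's the common total.
The known cells in row 1 total 54, leaving 70 − 54 = 16 for the blank.
The known cells in column 4 total 69, leaving 70 − 69 = 1 for the blank.
The known cells in row 4 total 47, leaving 70 − 47 = 23 for the blank.
The known cells in column 1 total 50, leaving 70 − 50 = 20 for the blank.
The known cells in row 6 total 62, leaving 70 − 62 = 8 for the blank.

y = 16, c = 1, z = 23, d = 20, k = 8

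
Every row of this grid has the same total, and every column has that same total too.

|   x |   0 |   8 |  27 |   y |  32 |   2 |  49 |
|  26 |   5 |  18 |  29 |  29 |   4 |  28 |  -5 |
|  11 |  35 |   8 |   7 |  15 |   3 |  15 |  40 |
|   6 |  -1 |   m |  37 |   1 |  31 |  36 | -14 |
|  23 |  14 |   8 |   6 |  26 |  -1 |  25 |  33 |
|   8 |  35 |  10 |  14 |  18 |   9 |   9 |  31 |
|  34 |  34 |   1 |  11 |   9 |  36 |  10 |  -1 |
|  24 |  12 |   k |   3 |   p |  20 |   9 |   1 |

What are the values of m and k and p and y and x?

m = 38, k = 43, p = 22, y = 14, x = 2

Rows 2 and 3 both sum to 134, so that's the common total.
The known cells in column 1 total 132, leaving 134 − 132 = 2 for the blank.
The known cells in row 1 total 120, leaving 134 − 120 = 14 for the blank.
The known cells in column 5 total 112, leaving 134 − 112 = 22 for the blank.
The known cells in row 8 total 91, leaving 134 − 91 = 43 for the blank.
The known cells in row 4 total 96, leaving 134 − 96 = 38 for the blank.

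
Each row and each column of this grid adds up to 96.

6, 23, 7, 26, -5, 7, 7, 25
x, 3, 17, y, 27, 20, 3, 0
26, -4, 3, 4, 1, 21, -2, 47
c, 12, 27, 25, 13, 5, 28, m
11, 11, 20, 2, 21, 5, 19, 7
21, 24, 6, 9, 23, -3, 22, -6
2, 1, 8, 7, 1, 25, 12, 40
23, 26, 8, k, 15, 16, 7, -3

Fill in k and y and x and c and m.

k = 4, y = 19, x = 7, c = 0, m = -14

Column 8: 25 + 0 + 47 + 7 − 6 + 40 − 3 = 110, so its missing entry is 96 − 110 = -14.
Row 4: 12 + 27 + 25 + 13 + 5 + 28 − 14 = 96, so its missing entry is 96 − 96 = 0.
Row 8: 23 + 26 + 8 + 15 + 16 + 7 − 3 = 92, so its missing entry is 96 − 92 = 4.
Column 1: 6 + 26 + 0 + 11 + 21 + 2 + 23 = 89, so its missing entry is 96 − 89 = 7.
Row 2: 7 + 3 + 17 + 27 + 20 + 3 + 0 = 77, so its missing entry is 96 − 77 = 19.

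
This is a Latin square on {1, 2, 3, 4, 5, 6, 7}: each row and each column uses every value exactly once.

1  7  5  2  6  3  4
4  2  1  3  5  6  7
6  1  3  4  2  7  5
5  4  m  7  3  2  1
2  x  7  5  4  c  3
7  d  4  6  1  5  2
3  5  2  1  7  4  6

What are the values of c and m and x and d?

Cell (5,6): column 6 already has {2, 3, 4, 5, 6, 7} → 1.
At (row 5, col 2): row 5 already has {1, 2, 3, 4, 5, 7}, so the value is 6.
For row 6, column 2: row 6 already has {1, 2, 4, 5, 6, 7}; that leaves 3.
For row 4, column 3: row 4 already has {1, 2, 3, 4, 5, 7}; that leaves 6.

c = 1, m = 6, x = 6, d = 3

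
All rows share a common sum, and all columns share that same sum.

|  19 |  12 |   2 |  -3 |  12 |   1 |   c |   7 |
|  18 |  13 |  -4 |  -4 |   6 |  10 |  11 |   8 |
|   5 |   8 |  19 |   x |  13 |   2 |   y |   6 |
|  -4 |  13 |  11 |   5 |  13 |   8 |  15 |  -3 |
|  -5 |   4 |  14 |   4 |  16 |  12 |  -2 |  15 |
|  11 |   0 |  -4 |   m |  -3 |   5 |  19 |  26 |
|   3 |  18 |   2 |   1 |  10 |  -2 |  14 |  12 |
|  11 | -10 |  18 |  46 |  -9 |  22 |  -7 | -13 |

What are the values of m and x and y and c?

Rows 2 and 4 both sum to 58, so that's the common total.
The known cells in row 6 total 54, leaving 58 − 54 = 4 for the blank.
The known cells in column 4 total 53, leaving 58 − 53 = 5 for the blank.
The known cells in row 3 total 58, leaving 58 − 58 = 0 for the blank.
The known cells in row 1 total 50, leaving 58 − 50 = 8 for the blank.

m = 4, x = 5, y = 0, c = 8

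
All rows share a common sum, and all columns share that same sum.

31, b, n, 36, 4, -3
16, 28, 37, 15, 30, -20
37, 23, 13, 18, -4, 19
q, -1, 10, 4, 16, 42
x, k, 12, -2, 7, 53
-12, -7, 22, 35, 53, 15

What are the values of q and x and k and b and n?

q = 35, x = -1, k = 37, b = 26, n = 12

Rows 2 and 3 both sum to 106, so that's the common total.
Row 4 has -1 + 10 + 4 + 16 + 42 = 71; the blank must be 106 − 71 = 35.
Column 1 has 31 + 16 + 37 + 35 − 12 = 107; the blank must be 106 − 107 = -1.
Column 3 has 37 + 13 + 10 + 12 + 22 = 94; the blank must be 106 − 94 = 12.
Row 1 has 31 + 12 + 36 + 4 − 3 = 80; the blank must be 106 − 80 = 26.
Row 5 has -1 + 12 − 2 + 7 + 53 = 69; the blank must be 106 − 69 = 37.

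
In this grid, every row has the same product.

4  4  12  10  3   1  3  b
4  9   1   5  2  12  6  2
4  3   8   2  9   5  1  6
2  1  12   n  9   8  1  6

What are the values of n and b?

n = 5, b = 3

Rows 2 and 3 each multiply to 51840, so every row has product 51840.
Row 4: 2×1×12×9×8×1×6 = 10368, so the missing entry is 51840 ÷ 10368 = 5.
Row 1: 4×4×12×10×3×1×3 = 17280, so the missing entry is 51840 ÷ 17280 = 3.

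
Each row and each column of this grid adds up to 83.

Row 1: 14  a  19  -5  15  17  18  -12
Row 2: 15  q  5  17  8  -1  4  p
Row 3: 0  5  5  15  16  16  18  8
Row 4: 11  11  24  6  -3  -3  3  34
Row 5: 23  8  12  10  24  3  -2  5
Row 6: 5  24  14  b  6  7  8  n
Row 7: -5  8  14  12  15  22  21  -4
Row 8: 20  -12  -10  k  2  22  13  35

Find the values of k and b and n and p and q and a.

Row 1: 14 + 19 − 5 + 15 + 17 + 18 − 12 = 66, so its missing entry is 83 − 66 = 17.
Column 2: 17 + 5 + 11 + 8 + 24 + 8 − 12 = 61, so its missing entry is 83 − 61 = 22.
Row 8: 20 − 12 − 10 + 2 + 22 + 13 + 35 = 70, so its missing entry is 83 − 70 = 13.
Row 2: 15 + 22 + 5 + 17 + 8 − 1 + 4 = 70, so its missing entry is 83 − 70 = 13.
Column 8: -12 + 13 + 8 + 34 + 5 − 4 + 35 = 79, so its missing entry is 83 − 79 = 4.
Row 6: 5 + 24 + 14 + 6 + 7 + 8 + 4 = 68, so its missing entry is 83 − 68 = 15.

k = 13, b = 15, n = 4, p = 13, q = 22, a = 17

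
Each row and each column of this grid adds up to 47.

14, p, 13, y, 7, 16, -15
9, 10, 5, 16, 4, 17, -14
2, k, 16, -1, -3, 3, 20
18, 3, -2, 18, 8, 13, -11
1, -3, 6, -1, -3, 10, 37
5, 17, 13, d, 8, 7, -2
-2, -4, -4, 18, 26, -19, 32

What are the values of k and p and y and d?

k = 10, p = 14, y = -2, d = -1

Row 6 has 5 + 17 + 13 + 8 + 7 − 2 = 48; the blank must be 47 − 48 = -1.
Column 4 has 16 − 1 + 18 − 1 − 1 + 18 = 49; the blank must be 47 − 49 = -2.
Row 1 has 14 + 13 − 2 + 7 + 16 − 15 = 33; the blank must be 47 − 33 = 14.
Row 3 has 2 + 16 − 1 − 3 + 3 + 20 = 37; the blank must be 47 − 37 = 10.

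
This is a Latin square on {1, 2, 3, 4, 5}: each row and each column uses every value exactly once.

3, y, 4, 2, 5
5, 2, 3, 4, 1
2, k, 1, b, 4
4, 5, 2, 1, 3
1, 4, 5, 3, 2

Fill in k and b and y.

Cell (1,2): row 1 already has {2, 3, 4, 5} → 1.
At (row 3, col 4): column 4 already has {1, 2, 3, 4}, so the value is 5.
Cell (3,2): row 3 already has {1, 2, 4, 5} → 3.

k = 3, b = 5, y = 1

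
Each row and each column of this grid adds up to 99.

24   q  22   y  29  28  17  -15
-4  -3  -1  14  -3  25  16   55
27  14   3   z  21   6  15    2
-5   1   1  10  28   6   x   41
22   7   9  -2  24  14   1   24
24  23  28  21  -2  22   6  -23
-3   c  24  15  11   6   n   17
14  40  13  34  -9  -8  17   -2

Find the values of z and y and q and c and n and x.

Row 3: 27 + 14 + 3 + 21 + 6 + 15 + 2 = 88, so its missing entry is 99 − 88 = 11.
Column 4: 14 + 11 + 10 − 2 + 21 + 15 + 34 = 103, so its missing entry is 99 − 103 = -4.
Row 1: 24 + 22 − 4 + 29 + 28 + 17 − 15 = 101, so its missing entry is 99 − 101 = -2.
Column 2: -2 − 3 + 14 + 1 + 7 + 23 + 40 = 80, so its missing entry is 99 − 80 = 19.
Row 4: -5 + 1 + 1 + 10 + 28 + 6 + 41 = 82, so its missing entry is 99 − 82 = 17.
Row 7: -3 + 19 + 24 + 15 + 11 + 6 + 17 = 89, so its missing entry is 99 − 89 = 10.

z = 11, y = -4, q = -2, c = 19, n = 10, x = 17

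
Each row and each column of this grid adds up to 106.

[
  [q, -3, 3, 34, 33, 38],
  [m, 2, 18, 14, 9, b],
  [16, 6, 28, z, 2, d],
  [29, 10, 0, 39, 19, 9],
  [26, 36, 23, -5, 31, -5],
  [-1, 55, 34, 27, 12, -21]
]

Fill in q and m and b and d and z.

Row 1 has -3 + 3 + 34 + 33 + 38 = 105; the blank must be 106 − 105 = 1.
Column 4 has 34 + 14 + 39 − 5 + 27 = 109; the blank must be 106 − 109 = -3.
Column 1 has 1 + 16 + 29 + 26 − 1 = 71; the blank must be 106 − 71 = 35.
Row 2 has 35 + 2 + 18 + 14 + 9 = 78; the blank must be 106 − 78 = 28.
Row 3 has 16 + 6 + 28 − 3 + 2 = 49; the blank must be 106 − 49 = 57.

q = 1, m = 35, b = 28, d = 57, z = -3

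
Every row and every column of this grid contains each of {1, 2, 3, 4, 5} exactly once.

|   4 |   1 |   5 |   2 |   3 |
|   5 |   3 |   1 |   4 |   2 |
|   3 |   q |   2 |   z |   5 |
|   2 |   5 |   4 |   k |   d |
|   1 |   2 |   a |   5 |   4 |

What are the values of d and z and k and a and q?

At (row 3, col 2): column 2 already has {1, 2, 3, 5}, so the value is 4.
Cell (4,5): column 5 already has {2, 3, 4, 5} → 1.
At (row 5, col 3): row 5 already has {1, 2, 4, 5}, so the value is 3.
Cell (3,4): row 3 already has {2, 3, 4, 5} → 1.
For row 4, column 4: row 4 already has {1, 2, 4, 5}; that leaves 3.

d = 1, z = 1, k = 3, a = 3, q = 4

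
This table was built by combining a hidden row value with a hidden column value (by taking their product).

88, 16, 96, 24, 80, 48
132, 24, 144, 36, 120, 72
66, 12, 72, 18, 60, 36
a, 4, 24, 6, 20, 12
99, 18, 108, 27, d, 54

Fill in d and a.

Each row is a constant multiple of every other row — this is a multiplication table with the headers hidden.
Row 5 is 27/24 = 9/8 times row 1, so its entry in column 5 is 80 × 9/8 = 90.
Row 4 is 6/24 = 1/4 times row 1, so its entry in column 1 is 88 × 1/4 = 22.

d = 90, a = 22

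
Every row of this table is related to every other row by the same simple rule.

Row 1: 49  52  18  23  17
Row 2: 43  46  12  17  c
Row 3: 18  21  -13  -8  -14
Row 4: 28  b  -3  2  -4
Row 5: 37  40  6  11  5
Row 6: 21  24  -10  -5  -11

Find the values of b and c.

The difference between any two rows is the same in every column — this is an addition table with the headers hidden.
Row 4 minus row 1 is -3 − 18 = -21, so its entry in column 2 is 52 + (-21) = 31.
Row 2 minus row 1 is 12 − 18 = -6, so its entry in column 5 is 17 + (-6) = 11.

b = 31, c = 11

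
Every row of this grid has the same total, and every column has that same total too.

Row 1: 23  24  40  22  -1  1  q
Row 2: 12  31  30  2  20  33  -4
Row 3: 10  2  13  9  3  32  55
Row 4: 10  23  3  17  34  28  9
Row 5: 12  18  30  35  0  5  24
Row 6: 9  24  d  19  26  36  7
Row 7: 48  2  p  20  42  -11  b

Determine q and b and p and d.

q = 15, b = 18, p = 5, d = 3

Rows 2 and 3 both sum to 124, so that's the common total.
Row 6: 9 + 24 + 19 + 26 + 36 + 7 = 121, so its missing entry is 124 − 121 = 3.
Column 3: 40 + 30 + 13 + 3 + 30 + 3 = 119, so its missing entry is 124 − 119 = 5.
Row 7: 48 + 2 + 5 + 20 + 42 − 11 = 106, so its missing entry is 124 − 106 = 18.
Row 1: 23 + 24 + 40 + 22 − 1 + 1 = 109, so its missing entry is 124 − 109 = 15.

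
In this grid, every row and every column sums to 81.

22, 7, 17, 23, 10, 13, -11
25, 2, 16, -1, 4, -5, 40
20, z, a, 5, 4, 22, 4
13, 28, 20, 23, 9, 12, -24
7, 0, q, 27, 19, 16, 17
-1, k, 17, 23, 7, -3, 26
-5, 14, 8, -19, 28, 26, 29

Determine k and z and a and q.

k = 12, z = 18, a = 8, q = -5

The known cells in row 6 total 69, leaving 81 − 69 = 12 for the blank.
The known cells in column 2 total 63, leaving 81 − 63 = 18 for the blank.
The known cells in row 5 total 86, leaving 81 − 86 = -5 for the blank.
The known cells in row 3 total 73, leaving 81 − 73 = 8 for the blank.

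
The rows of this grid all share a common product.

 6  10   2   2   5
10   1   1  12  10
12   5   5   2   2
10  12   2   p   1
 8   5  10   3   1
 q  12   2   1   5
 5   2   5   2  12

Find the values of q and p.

Rows 2 and 7 each multiply to 1200, so every row has product 1200.
Row 6: 12×2×1×5 = 120, so the missing entry is 1200 ÷ 120 = 10.
Row 4: 10×12×2×1 = 240, so the missing entry is 1200 ÷ 240 = 5.

q = 10, p = 5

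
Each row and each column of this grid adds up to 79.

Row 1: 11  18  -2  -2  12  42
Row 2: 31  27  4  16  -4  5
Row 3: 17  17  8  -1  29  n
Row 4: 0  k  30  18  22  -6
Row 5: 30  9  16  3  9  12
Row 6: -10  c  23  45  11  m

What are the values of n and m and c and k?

n = 9, m = 17, c = -7, k = 15

Row 4 has 0 + 30 + 18 + 22 − 6 = 64; the blank must be 79 − 64 = 15.
Row 3 has 17 + 17 + 8 − 1 + 29 = 70; the blank must be 79 − 70 = 9.
Column 2 has 18 + 27 + 17 + 15 + 9 = 86; the blank must be 79 − 86 = -7.
Row 6 has -10 − 7 + 23 + 45 + 11 = 62; the blank must be 79 − 62 = 17.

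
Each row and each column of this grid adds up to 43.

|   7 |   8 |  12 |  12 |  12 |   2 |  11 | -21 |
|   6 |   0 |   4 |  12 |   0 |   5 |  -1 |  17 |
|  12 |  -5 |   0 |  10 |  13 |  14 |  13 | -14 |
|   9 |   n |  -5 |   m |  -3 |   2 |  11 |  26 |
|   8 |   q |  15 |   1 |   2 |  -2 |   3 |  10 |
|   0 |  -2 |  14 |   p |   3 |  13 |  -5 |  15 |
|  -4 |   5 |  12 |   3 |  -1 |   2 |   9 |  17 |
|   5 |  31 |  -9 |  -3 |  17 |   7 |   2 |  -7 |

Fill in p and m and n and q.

p = 5, m = 3, n = 0, q = 6

The known cells in row 6 total 38, leaving 43 − 38 = 5 for the blank.
The known cells in column 4 total 40, leaving 43 − 40 = 3 for the blank.
The known cells in row 5 total 37, leaving 43 − 37 = 6 for the blank.
The known cells in row 4 total 43, leaving 43 − 43 = 0 for the blank.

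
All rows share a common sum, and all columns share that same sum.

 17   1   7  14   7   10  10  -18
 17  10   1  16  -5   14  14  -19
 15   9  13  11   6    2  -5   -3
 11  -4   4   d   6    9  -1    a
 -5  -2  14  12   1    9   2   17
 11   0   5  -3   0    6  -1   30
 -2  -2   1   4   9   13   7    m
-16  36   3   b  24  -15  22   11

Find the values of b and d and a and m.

b = -17, d = 11, a = 12, m = 18

Rows 1 and 2 both sum to 48, so that's the common total.
The known cells in row 7 total 30, leaving 48 − 30 = 18 for the blank.
The known cells in column 8 total 36, leaving 48 − 36 = 12 for the blank.
The known cells in row 4 total 37, leaving 48 − 37 = 11 for the blank.
The known cells in row 8 total 65, leaving 48 − 65 = -17 for the blank.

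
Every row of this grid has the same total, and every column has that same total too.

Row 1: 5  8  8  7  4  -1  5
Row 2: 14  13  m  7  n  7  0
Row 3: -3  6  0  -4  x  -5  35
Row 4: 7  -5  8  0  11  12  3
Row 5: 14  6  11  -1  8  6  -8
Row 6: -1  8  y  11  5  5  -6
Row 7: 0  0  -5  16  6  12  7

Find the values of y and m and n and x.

Rows 1 and 4 both sum to 36, so that's the common total.
The known cells in row 3 total 29, leaving 36 − 29 = 7 for the blank.
The known cells in column 5 total 41, leaving 36 − 41 = -5 for the blank.
The known cells in row 2 total 36, leaving 36 − 36 = 0 for the blank.
The known cells in row 6 total 22, leaving 36 − 22 = 14 for the blank.

y = 14, m = 0, n = -5, x = 7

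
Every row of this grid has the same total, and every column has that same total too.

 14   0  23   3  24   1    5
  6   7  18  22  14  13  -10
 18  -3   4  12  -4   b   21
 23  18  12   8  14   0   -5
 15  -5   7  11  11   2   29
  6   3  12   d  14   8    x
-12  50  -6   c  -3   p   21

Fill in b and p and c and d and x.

b = 22, p = 24, c = -4, d = 18, x = 9

Rows 1 and 2 both sum to 70, so that's the common total.
Column 7 has 5 − 10 + 21 − 5 + 29 + 21 = 61; the blank must be 70 − 61 = 9.
Row 6 has 6 + 3 + 12 + 14 + 8 + 9 = 52; the blank must be 70 − 52 = 18.
Column 4 has 3 + 22 + 12 + 8 + 11 + 18 = 74; the blank must be 70 − 74 = -4.
Row 7 has -12 + 50 − 6 − 4 − 3 + 21 = 46; the blank must be 70 − 46 = 24.
Row 3 has 18 − 3 + 4 + 12 − 4 + 21 = 48; the blank must be 70 − 48 = 22.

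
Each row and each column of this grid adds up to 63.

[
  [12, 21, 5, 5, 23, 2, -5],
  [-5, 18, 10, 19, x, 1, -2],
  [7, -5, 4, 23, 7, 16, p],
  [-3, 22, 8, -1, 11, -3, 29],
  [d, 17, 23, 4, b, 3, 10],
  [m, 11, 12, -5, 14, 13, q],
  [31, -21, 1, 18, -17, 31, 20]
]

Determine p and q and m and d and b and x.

p = 11, q = 0, m = 18, d = 3, b = 3, x = 22

The known cells in row 2 total 41, leaving 63 − 41 = 22 for the blank.
The known cells in column 5 total 60, leaving 63 − 60 = 3 for the blank.
The known cells in row 5 total 60, leaving 63 − 60 = 3 for the blank.
The known cells in column 1 total 45, leaving 63 − 45 = 18 for the blank.
The known cells in row 3 total 52, leaving 63 − 52 = 11 for the blank.
The known cells in row 6 total 63, leaving 63 − 63 = 0 for the blank.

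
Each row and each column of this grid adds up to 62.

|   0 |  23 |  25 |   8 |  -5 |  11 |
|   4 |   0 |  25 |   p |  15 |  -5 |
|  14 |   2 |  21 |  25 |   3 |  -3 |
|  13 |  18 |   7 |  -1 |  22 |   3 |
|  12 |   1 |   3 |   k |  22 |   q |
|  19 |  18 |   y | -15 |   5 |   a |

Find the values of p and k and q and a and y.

Row 2: 4 + 0 + 25 + 15 − 5 = 39, so its missing entry is 62 − 39 = 23.
Column 4: 8 + 23 + 25 − 1 − 15 = 40, so its missing entry is 62 − 40 = 22.
Row 5: 12 + 1 + 3 + 22 + 22 = 60, so its missing entry is 62 − 60 = 2.
Column 6: 11 − 5 − 3 + 3 + 2 = 8, so its missing entry is 62 − 8 = 54.
Row 6: 19 + 18 − 15 + 5 + 54 = 81, so its missing entry is 62 − 81 = -19.

p = 23, k = 22, q = 2, a = 54, y = -19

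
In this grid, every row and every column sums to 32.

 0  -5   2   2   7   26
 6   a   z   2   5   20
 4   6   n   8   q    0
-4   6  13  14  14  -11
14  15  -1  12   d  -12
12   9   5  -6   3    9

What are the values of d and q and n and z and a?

d = 4, q = -1, n = 15, z = -2, a = 1

Row 5: 14 + 15 − 1 + 12 − 12 = 28, so its missing entry is 32 − 28 = 4.
Column 5: 7 + 5 + 14 + 4 + 3 = 33, so its missing entry is 32 − 33 = -1.
Column 2: -5 + 6 + 6 + 15 + 9 = 31, so its missing entry is 32 − 31 = 1.
Row 2: 6 + 1 + 2 + 5 + 20 = 34, so its missing entry is 32 − 34 = -2.
Row 3: 4 + 6 + 8 − 1 + 0 = 17, so its missing entry is 32 − 17 = 15.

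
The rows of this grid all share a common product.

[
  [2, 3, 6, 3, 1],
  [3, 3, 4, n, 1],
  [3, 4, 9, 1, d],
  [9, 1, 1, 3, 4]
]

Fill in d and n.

Rows 1 and 4 each multiply to 108, so every row has product 108.
Row 3: 3×4×9×1 = 108, so the missing entry is 108 ÷ 108 = 1.
Row 2: 3×3×4×1 = 36, so the missing entry is 108 ÷ 36 = 3.

d = 1, n = 3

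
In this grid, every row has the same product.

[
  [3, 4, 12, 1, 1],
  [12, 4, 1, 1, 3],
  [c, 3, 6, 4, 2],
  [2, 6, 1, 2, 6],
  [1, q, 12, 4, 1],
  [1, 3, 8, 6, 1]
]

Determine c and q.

Rows 1 and 4 each multiply to 144, so every row has product 144.
Row 3: 3×6×4×2 = 144, so the missing entry is 144 ÷ 144 = 1.
Row 5: 1×12×4×1 = 48, so the missing entry is 144 ÷ 48 = 3.

c = 1, q = 3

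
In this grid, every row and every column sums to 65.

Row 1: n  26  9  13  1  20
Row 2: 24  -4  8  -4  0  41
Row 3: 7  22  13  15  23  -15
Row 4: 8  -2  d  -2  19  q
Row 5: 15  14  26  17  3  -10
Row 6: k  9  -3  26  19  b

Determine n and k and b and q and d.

Row 1: 26 + 9 + 13 + 1 + 20 = 69, so its missing entry is 65 − 69 = -4.
Column 1: -4 + 24 + 7 + 8 + 15 = 50, so its missing entry is 65 − 50 = 15.
Row 6: 15 + 9 − 3 + 26 + 19 = 66, so its missing entry is 65 − 66 = -1.
Column 3: 9 + 8 + 13 + 26 − 3 = 53, so its missing entry is 65 − 53 = 12.
Row 4: 8 − 2 + 12 − 2 + 19 = 35, so its missing entry is 65 − 35 = 30.

n = -4, k = 15, b = -1, q = 30, d = 12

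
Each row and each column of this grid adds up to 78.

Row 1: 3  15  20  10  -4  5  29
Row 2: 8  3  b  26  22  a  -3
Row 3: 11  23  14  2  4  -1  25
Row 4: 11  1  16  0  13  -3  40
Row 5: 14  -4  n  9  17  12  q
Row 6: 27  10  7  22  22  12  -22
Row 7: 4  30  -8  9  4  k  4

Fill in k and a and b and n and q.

k = 35, a = 18, b = 4, n = 25, q = 5

Row 7: 4 + 30 − 8 + 9 + 4 + 4 = 43, so its missing entry is 78 − 43 = 35.
Column 6: 5 − 1 − 3 + 12 + 12 + 35 = 60, so its missing entry is 78 − 60 = 18.
Row 2: 8 + 3 + 26 + 22 + 18 − 3 = 74, so its missing entry is 78 − 74 = 4.
Column 7: 29 − 3 + 25 + 40 − 22 + 4 = 73, so its missing entry is 78 − 73 = 5.
Row 5: 14 − 4 + 9 + 17 + 12 + 5 = 53, so its missing entry is 78 − 53 = 25.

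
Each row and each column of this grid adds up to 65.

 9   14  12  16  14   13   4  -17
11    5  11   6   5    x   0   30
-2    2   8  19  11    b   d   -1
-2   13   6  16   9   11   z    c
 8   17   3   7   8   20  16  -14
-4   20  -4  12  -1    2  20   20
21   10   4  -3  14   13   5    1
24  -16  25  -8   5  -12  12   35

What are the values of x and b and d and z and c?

x = -3, b = 21, d = 7, z = 1, c = 11

Row 2: 11 + 5 + 11 + 6 + 5 + 0 + 30 = 68, so its missing entry is 65 − 68 = -3.
Column 8: -17 + 30 − 1 − 14 + 20 + 1 + 35 = 54, so its missing entry is 65 − 54 = 11.
Row 4: -2 + 13 + 6 + 16 + 9 + 11 + 11 = 64, so its missing entry is 65 − 64 = 1.
Column 7: 4 + 0 + 1 + 16 + 20 + 5 + 12 = 58, so its missing entry is 65 − 58 = 7.
Row 3: -2 + 2 + 8 + 19 + 11 + 7 − 1 = 44, so its missing entry is 65 − 44 = 21.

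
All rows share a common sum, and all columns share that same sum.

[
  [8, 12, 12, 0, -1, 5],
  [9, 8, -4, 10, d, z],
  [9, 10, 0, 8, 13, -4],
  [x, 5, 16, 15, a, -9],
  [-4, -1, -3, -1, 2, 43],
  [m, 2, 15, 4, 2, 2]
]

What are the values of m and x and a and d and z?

Rows 1 and 3 both sum to 36, so that's the common total.
The known cells in column 6 total 37, leaving 36 − 37 = -1 for the blank.
The known cells in row 2 total 22, leaving 36 − 22 = 14 for the blank.
The known cells in column 5 total 30, leaving 36 − 30 = 6 for the blank.
The known cells in row 4 total 33, leaving 36 − 33 = 3 for the blank.
The known cells in row 6 total 25, leaving 36 − 25 = 11 for the blank.

m = 11, x = 3, a = 6, d = 14, z = -1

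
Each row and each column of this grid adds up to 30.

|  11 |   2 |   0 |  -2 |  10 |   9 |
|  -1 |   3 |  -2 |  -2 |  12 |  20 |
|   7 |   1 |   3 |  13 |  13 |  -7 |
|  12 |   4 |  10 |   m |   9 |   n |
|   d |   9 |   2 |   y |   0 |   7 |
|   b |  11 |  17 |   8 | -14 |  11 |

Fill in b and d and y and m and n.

b = -3, d = 4, y = 8, m = 5, n = -10

Row 6 has 11 + 17 + 8 − 14 + 11 = 33; the blank must be 30 − 33 = -3.
Column 1 has 11 − 1 + 7 + 12 − 3 = 26; the blank must be 30 − 26 = 4.
Row 5 has 4 + 9 + 2 + 0 + 7 = 22; the blank must be 30 − 22 = 8.
Column 4 has -2 − 2 + 13 + 8 + 8 = 25; the blank must be 30 − 25 = 5.
Row 4 has 12 + 4 + 10 + 5 + 9 = 40; the blank must be 30 − 40 = -10.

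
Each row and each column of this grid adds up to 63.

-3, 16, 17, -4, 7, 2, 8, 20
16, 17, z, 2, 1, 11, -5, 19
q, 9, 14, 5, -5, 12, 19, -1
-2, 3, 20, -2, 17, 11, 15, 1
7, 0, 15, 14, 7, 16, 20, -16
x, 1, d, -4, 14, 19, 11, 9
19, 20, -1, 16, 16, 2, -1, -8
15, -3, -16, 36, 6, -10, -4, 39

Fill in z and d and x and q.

The known cells in row 3 total 53, leaving 63 − 53 = 10 for the blank.
The known cells in row 2 total 61, leaving 63 − 61 = 2 for the blank.
The known cells in column 1 total 62, leaving 63 − 62 = 1 for the blank.
The known cells in row 6 total 51, leaving 63 − 51 = 12 for the blank.

z = 2, d = 12, x = 1, q = 10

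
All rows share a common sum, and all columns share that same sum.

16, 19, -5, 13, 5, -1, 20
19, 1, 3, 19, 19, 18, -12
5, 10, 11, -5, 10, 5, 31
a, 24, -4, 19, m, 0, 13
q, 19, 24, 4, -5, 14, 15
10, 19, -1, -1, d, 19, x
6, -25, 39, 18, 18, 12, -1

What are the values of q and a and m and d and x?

Rows 1 and 2 both sum to 67, so that's the common total.
The known cells in row 5 total 71, leaving 67 − 71 = -4 for the blank.
The known cells in column 1 total 52, leaving 67 − 52 = 15 for the blank.
The known cells in row 4 total 67, leaving 67 − 67 = 0 for the blank.
The known cells in column 5 total 47, leaving 67 − 47 = 20 for the blank.
The known cells in row 6 total 66, leaving 67 − 66 = 1 for the blank.

q = -4, a = 15, m = 0, d = 20, x = 1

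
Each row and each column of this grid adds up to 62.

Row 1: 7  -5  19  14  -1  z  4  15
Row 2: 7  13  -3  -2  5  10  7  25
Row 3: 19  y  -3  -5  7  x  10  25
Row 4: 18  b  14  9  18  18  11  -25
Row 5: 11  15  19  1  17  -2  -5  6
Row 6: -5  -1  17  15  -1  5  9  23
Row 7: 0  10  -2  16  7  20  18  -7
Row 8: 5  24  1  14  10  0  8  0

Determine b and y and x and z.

The known cells in row 4 total 63, leaving 62 − 63 = -1 for the blank.
The known cells in column 2 total 55, leaving 62 − 55 = 7 for the blank.
The known cells in row 3 total 60, leaving 62 − 60 = 2 for the blank.
The known cells in row 1 total 53, leaving 62 − 53 = 9 for the blank.

b = -1, y = 7, x = 2, z = 9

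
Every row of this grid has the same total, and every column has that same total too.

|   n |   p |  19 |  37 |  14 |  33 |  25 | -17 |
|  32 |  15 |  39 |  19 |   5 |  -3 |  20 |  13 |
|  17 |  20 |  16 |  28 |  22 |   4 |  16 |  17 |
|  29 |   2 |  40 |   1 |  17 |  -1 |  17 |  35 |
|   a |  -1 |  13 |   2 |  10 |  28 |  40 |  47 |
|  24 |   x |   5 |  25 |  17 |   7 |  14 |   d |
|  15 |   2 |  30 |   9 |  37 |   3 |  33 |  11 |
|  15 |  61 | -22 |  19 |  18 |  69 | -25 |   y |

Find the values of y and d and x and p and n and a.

Rows 2 and 3 both sum to 140, so that's the common total.
Row 5: -1 + 13 + 2 + 10 + 28 + 40 + 47 = 139, so its missing entry is 140 − 139 = 1.
Row 8: 15 + 61 − 22 + 19 + 18 + 69 − 25 = 135, so its missing entry is 140 − 135 = 5.
Column 1: 32 + 17 + 29 + 1 + 24 + 15 + 15 = 133, so its missing entry is 140 − 133 = 7.
Row 1: 7 + 19 + 37 + 14 + 33 + 25 − 17 = 118, so its missing entry is 140 − 118 = 22.
Column 2: 22 + 15 + 20 + 2 − 1 + 2 + 61 = 121, so its missing entry is 140 − 121 = 19.
Row 6: 24 + 19 + 5 + 25 + 17 + 7 + 14 = 111, so its missing entry is 140 − 111 = 29.

y = 5, d = 29, x = 19, p = 22, n = 7, a = 1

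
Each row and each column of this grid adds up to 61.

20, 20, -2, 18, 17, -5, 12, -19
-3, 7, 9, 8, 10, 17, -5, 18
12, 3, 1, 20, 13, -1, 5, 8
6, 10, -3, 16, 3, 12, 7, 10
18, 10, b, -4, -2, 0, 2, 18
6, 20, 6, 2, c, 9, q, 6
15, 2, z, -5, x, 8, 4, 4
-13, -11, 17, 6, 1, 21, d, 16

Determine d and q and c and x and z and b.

The known cells in row 5 total 42, leaving 61 − 42 = 19 for the blank.
The known cells in column 3 total 47, leaving 61 − 47 = 14 for the blank.
The known cells in row 7 total 42, leaving 61 − 42 = 19 for the blank.
The known cells in column 5 total 61, leaving 61 − 61 = 0 for the blank.
The known cells in row 8 total 37, leaving 61 − 37 = 24 for the blank.
The known cells in row 6 total 49, leaving 61 − 49 = 12 for the blank.

d = 24, q = 12, c = 0, x = 19, z = 14, b = 19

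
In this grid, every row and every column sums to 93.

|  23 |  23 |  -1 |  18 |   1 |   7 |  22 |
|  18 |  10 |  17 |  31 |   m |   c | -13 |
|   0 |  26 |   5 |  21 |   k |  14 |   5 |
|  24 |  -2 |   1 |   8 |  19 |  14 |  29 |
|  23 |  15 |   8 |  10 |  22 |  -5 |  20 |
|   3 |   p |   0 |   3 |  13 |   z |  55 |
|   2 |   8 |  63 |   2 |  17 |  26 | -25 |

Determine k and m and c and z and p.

Row 3 has 0 + 26 + 5 + 21 + 14 + 5 = 71; the blank must be 93 − 71 = 22.
Column 2 has 23 + 10 + 26 − 2 + 15 + 8 = 80; the blank must be 93 − 80 = 13.
Row 6 has 3 + 13 + 0 + 3 + 13 + 55 = 87; the blank must be 93 − 87 = 6.
Column 6 has 7 + 14 + 14 − 5 + 6 + 26 = 62; the blank must be 93 − 62 = 31.
Row 2 has 18 + 10 + 17 + 31 + 31 − 13 = 94; the blank must be 93 − 94 = -1.

k = 22, m = -1, c = 31, z = 6, p = 13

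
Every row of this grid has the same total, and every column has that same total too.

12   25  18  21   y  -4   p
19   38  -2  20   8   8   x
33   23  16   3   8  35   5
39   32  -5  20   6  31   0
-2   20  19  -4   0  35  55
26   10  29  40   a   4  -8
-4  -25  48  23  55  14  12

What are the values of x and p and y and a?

Rows 3 and 4 both sum to 123, so that's the common total.
Row 2 has 19 + 38 − 2 + 20 + 8 + 8 = 91; the blank must be 123 − 91 = 32.
Row 6 has 26 + 10 + 29 + 40 + 4 − 8 = 101; the blank must be 123 − 101 = 22.
Column 5 has 8 + 8 + 6 + 0 + 22 + 55 = 99; the blank must be 123 − 99 = 24.
Row 1 has 12 + 25 + 18 + 21 + 24 − 4 = 96; the blank must be 123 − 96 = 27.

x = 32, p = 27, y = 24, a = 22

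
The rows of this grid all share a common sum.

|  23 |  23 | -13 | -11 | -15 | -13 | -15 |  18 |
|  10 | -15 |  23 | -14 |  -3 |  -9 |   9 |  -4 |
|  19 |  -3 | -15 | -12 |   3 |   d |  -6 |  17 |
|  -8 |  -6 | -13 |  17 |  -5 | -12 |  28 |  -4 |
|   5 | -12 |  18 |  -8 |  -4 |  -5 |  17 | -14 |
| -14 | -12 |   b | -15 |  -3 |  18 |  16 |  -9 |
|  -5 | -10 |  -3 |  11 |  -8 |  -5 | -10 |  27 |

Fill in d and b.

Row 1 sums to -3 and so does row 2; that's the common total.
In row 3 the known cells total 3, leaving -3 − 3 = -6.
In row 6 the known cells total -19, leaving -3 − (-19) = 16.

d = -6, b = 16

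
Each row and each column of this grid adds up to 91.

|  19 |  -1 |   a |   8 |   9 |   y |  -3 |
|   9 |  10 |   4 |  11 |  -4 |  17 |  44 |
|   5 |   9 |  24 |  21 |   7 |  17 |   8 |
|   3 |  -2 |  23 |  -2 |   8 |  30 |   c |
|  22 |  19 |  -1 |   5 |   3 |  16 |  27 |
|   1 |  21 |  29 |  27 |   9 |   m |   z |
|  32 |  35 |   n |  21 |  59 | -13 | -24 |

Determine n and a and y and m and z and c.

n = -19, a = 31, y = 28, m = -4, z = 8, c = 31

Row 7 has 32 + 35 + 21 + 59 − 13 − 24 = 110; the blank must be 91 − 110 = -19.
Column 3 has 4 + 24 + 23 − 1 + 29 − 19 = 60; the blank must be 91 − 60 = 31.
Row 1 has 19 − 1 + 31 + 8 + 9 − 3 = 63; the blank must be 91 − 63 = 28.
Column 6 has 28 + 17 + 17 + 30 + 16 − 13 = 95; the blank must be 91 − 95 = -4.
Row 6 has 1 + 21 + 29 + 27 + 9 − 4 = 83; the blank must be 91 − 83 = 8.
Row 4 has 3 − 2 + 23 − 2 + 8 + 30 = 60; the blank must be 91 − 60 = 31.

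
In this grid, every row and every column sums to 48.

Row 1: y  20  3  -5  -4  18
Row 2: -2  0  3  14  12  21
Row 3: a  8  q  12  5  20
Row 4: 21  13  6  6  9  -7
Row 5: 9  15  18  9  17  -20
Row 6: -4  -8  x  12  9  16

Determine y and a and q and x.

y = 16, a = 8, q = -5, x = 23

Row 6: -4 − 8 + 12 + 9 + 16 = 25, so its missing entry is 48 − 25 = 23.
Column 3: 3 + 3 + 6 + 18 + 23 = 53, so its missing entry is 48 − 53 = -5.
Row 3: 8 − 5 + 12 + 5 + 20 = 40, so its missing entry is 48 − 40 = 8.
Row 1: 20 + 3 − 5 − 4 + 18 = 32, so its missing entry is 48 − 32 = 16.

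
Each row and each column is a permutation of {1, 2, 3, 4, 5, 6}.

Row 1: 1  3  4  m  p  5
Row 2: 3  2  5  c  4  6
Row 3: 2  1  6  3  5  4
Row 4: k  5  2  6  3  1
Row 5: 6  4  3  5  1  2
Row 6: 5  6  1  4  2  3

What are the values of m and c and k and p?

For row 2, column 4: row 2 already has {2, 3, 4, 5, 6}; that leaves 1.
At (row 1, col 4): column 4 already has {1, 3, 4, 5, 6}, so the value is 2.
Cell (1,5): row 1 already has {1, 2, 3, 4, 5} → 6.
Cell (4,1): row 4 already has {1, 2, 3, 5, 6} → 4.

m = 2, c = 1, k = 4, p = 6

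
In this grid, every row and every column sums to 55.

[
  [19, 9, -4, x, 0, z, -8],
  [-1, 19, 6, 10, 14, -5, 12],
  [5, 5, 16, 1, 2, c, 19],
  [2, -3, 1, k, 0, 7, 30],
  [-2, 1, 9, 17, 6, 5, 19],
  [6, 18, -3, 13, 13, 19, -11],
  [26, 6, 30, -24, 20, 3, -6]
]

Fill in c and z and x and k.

c = 7, z = 19, x = 20, k = 18

The known cells in row 3 total 48, leaving 55 − 48 = 7 for the blank.
The known cells in row 4 total 37, leaving 55 − 37 = 18 for the blank.
The known cells in column 6 total 36, leaving 55 − 36 = 19 for the blank.
The known cells in row 1 total 35, leaving 55 − 35 = 20 for the blank.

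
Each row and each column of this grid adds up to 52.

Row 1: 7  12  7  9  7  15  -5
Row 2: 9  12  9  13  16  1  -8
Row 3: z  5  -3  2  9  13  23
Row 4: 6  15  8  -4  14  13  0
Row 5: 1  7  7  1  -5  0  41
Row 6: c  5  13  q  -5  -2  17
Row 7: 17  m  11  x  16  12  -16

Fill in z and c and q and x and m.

z = 3, c = 9, q = 15, x = 16, m = -4

Column 2: 12 + 12 + 5 + 15 + 7 + 5 = 56, so its missing entry is 52 − 56 = -4.
Row 3: 5 − 3 + 2 + 9 + 13 + 23 = 49, so its missing entry is 52 − 49 = 3.
Column 1: 7 + 9 + 3 + 6 + 1 + 17 = 43, so its missing entry is 52 − 43 = 9.
Row 6: 9 + 5 + 13 − 5 − 2 + 17 = 37, so its missing entry is 52 − 37 = 15.
Row 7: 17 − 4 + 11 + 16 + 12 − 16 = 36, so its missing entry is 52 − 36 = 16.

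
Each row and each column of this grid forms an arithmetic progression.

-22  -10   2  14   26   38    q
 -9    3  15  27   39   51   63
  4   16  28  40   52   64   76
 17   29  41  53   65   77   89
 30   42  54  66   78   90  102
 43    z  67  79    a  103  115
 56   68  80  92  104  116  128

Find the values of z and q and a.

z = 55, q = 50, a = 91

Along each row the entries change by 12 per step; down each column they change by 13.
Row 6: from 43 at column 1, stepping by 12 to column 2 gives 55.
Row 1: from -22 at column 1, stepping by 12 to column 7 gives 50.
Row 6: from 43 at column 1, stepping by 12 to column 5 gives 91.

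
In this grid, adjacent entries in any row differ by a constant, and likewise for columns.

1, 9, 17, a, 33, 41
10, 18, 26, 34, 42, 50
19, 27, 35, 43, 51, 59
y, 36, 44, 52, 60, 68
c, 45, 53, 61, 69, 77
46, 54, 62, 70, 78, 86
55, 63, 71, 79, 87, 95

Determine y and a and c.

y = 28, a = 25, c = 37

Along each row the entries change by 8 per step; down each column they change by 9.
Row 4: from 36 at column 2, stepping by 8 to column 1 gives 28.
Row 1: from 1 at column 1, stepping by 8 to column 4 gives 25.
Row 5: from 45 at column 2, stepping by 8 to column 1 gives 37.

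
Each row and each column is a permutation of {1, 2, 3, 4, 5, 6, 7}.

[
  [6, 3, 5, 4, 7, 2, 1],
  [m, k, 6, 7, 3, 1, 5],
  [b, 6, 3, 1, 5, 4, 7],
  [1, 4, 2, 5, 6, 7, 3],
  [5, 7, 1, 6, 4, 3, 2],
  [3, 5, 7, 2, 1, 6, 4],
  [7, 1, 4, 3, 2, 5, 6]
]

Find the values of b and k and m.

At (row 2, col 2): column 2 already has {1, 3, 4, 5, 6, 7}, so the value is 2.
For row 2, column 1: row 2 already has {1, 2, 3, 5, 6, 7}; that leaves 4.
For row 3, column 1: row 3 already has {1, 3, 4, 5, 6, 7}; that leaves 2.

b = 2, k = 2, m = 4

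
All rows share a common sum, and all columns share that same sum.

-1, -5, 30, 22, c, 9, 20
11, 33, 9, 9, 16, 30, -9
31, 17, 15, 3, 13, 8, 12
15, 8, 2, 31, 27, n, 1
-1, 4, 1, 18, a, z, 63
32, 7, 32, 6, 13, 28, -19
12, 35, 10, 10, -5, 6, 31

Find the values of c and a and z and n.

c = 24, a = 11, z = 3, n = 15

Rows 2 and 3 both sum to 99, so that's the common total.
Row 1: -1 − 5 + 30 + 22 + 9 + 20 = 75, so its missing entry is 99 − 75 = 24.
Column 5: 24 + 16 + 13 + 27 + 13 − 5 = 88, so its missing entry is 99 − 88 = 11.
Row 5: -1 + 4 + 1 + 18 + 11 + 63 = 96, so its missing entry is 99 − 96 = 3.
Row 4: 15 + 8 + 2 + 31 + 27 + 1 = 84, so its missing entry is 99 − 84 = 15.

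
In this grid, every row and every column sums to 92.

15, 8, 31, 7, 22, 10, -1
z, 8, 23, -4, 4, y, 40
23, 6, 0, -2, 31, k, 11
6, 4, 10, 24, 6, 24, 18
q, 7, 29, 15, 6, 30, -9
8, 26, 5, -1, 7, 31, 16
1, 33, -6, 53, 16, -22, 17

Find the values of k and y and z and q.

The known cells in row 5 total 78, leaving 92 − 78 = 14 for the blank.
The known cells in column 1 total 67, leaving 92 − 67 = 25 for the blank.
The known cells in row 3 total 69, leaving 92 − 69 = 23 for the blank.
The known cells in row 2 total 96, leaving 92 − 96 = -4 for the blank.

k = 23, y = -4, z = 25, q = 14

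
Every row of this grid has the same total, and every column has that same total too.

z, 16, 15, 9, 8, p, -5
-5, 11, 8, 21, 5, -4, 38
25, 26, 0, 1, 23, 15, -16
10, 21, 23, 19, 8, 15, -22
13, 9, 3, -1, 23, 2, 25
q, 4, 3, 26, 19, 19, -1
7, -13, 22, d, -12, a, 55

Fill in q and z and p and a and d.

Rows 2 and 3 both sum to 74, so that's the common total.
Row 6: 4 + 3 + 26 + 19 + 19 − 1 = 70, so its missing entry is 74 − 70 = 4.
Column 1: -5 + 25 + 10 + 13 + 4 + 7 = 54, so its missing entry is 74 − 54 = 20.
Row 1: 20 + 16 + 15 + 9 + 8 − 5 = 63, so its missing entry is 74 − 63 = 11.
Column 6: 11 − 4 + 15 + 15 + 2 + 19 = 58, so its missing entry is 74 − 58 = 16.
Row 7: 7 − 13 + 22 − 12 + 16 + 55 = 75, so its missing entry is 74 − 75 = -1.

q = 4, z = 20, p = 11, a = 16, d = -1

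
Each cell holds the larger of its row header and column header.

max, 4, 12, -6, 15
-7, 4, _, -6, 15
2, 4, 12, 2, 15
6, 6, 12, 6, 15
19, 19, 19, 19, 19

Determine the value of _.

max(-7, 12) = 12.

12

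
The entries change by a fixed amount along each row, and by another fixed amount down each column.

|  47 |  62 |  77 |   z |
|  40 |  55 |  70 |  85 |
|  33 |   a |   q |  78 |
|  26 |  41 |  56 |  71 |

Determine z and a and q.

Along each row the entries change by 15 per step; down each column they change by -7.
Row 1: from 47 at column 1, stepping by 15 to column 4 gives 92.
Row 3: from 33 at column 1, stepping by 15 to column 2 gives 48.
Row 3: from 33 at column 1, stepping by 15 to column 3 gives 63.

z = 92, a = 48, q = 63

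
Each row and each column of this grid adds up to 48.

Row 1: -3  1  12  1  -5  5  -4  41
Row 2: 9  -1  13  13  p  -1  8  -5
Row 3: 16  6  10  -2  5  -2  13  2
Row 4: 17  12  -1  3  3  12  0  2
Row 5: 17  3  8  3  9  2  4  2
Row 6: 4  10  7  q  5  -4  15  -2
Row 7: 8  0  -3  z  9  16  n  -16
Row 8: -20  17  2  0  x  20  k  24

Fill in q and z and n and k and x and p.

q = 13, z = 17, n = 17, k = -5, x = 10, p = 12

Row 2 has 9 − 1 + 13 + 13 − 1 + 8 − 5 = 36; the blank must be 48 − 36 = 12.
Column 5 has -5 + 12 + 5 + 3 + 9 + 5 + 9 = 38; the blank must be 48 − 38 = 10.
Row 8 has -20 + 17 + 2 + 0 + 10 + 20 + 24 = 53; the blank must be 48 − 53 = -5.
Column 7 has -4 + 8 + 13 + 0 + 4 + 15 − 5 = 31; the blank must be 48 − 31 = 17.
Row 6 has 4 + 10 + 7 + 5 − 4 + 15 − 2 = 35; the blank must be 48 − 35 = 13.
Row 7 has 8 + 0 − 3 + 9 + 16 + 17 − 16 = 31; the blank must be 48 − 31 = 17.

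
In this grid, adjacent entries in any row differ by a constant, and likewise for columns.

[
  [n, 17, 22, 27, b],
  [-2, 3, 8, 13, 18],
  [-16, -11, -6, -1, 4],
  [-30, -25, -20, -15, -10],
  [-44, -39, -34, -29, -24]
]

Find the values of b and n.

Along each row the entries change by 5 per step; down each column they change by -14.
Row 1: from 17 at column 2, stepping by 5 to column 5 gives 32.
Row 1: from 17 at column 2, stepping by 5 to column 1 gives 12.

b = 32, n = 12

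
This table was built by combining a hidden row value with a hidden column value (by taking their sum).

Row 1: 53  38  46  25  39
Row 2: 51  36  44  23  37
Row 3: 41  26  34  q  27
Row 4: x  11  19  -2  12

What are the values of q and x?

The difference between any two rows is the same in every column — this is an addition table with the headers hidden.
Row 3 minus row 1 is 27 − 39 = -12, so its entry in column 4 is 25 + (-12) = 13.
Row 4 minus row 1 is 12 − 39 = -27, so its entry in column 1 is 53 + (-27) = 26.

q = 13, x = 26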